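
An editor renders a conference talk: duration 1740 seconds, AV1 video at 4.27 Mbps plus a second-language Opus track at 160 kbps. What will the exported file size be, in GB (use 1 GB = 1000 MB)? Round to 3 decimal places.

Audio: 160 kbps = 0.160 Mbps.
Total bitrate: 4.27 + 0.160 = 4.430 Mbps.
Stream data: 4.430 Mbps × 1740 s = 7708.2 Mb.
7,708 Mb ÷ 8 = 963.5 MB → 0.9635 GB.

0.964 GB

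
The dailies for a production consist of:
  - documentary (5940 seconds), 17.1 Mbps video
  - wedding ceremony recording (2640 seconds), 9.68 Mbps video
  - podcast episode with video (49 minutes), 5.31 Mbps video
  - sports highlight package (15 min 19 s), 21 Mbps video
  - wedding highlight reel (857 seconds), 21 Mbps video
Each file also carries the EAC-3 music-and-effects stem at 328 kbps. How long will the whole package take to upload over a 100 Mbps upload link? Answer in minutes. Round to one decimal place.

30.7 minutes

Audio: 328 kbps = 0.328 Mbps.
documentary: 17.428 Mbps × 5940 s = 103522.3 Mb
wedding ceremony recording: 10.008 Mbps × 2640 s = 26421.1 Mb
podcast episode with video: 5.638 Mbps × 2940 s = 16575.7 Mb
sports highlight package: 21.328 Mbps × 919 s = 19600.4 Mb
wedding highlight reel: 21.328 Mbps × 857 s = 18278.1 Mb
Total: 184397.7 Mb = 23049.7 MB.
At 100 Mbps: 184397.7 / 100 = 1844 s ≈ 30.7 minutes.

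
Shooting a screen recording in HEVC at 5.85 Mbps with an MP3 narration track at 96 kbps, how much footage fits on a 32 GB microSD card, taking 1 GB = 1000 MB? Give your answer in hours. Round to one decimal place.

12.0 hours

Audio: 96 kbps = 0.096 Mbps.
Total bitrate: 5.85 + 0.096 = 5.946 Mbps.
Capacity: 32 GB = 256,000 Mb.
Recording time: 256,000 / 5.946 = 43,054 s ≈ 12.0 hours.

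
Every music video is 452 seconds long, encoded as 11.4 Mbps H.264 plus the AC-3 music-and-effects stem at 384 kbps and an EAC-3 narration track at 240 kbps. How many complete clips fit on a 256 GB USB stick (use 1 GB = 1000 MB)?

Audio total: 384 + 240 = 624 kbps = 0.624 Mbps.
Total bitrate: 12.024 Mbps.
Per item: 12.024 Mbps × 452 s = 5,435 Mb = 679.4 MB.
Capacity: 256 GB = 2,048,000 Mb; 376.83 items → 376 complete.

376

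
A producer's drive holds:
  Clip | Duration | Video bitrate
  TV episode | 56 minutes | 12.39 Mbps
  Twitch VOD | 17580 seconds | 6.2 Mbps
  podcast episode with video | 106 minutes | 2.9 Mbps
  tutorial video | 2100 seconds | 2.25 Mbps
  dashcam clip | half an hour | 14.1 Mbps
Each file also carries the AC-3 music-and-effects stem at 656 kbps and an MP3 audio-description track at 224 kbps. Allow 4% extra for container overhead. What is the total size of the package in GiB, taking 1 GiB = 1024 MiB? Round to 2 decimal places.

Audio total: 656 + 224 = 880 kbps = 0.880 Mbps.
TV episode: 13.270 Mbps × 3360 s × 1.04 = 46370.7 Mb
Twitch VOD: 7.080 Mbps × 17580 s × 1.04 = 129445.1 Mb
podcast episode with video: 3.780 Mbps × 6360 s × 1.04 = 25002.4 Mb
tutorial video: 3.130 Mbps × 2100 s × 1.04 = 6835.9 Mb
dashcam clip: 14.980 Mbps × 1800 s × 1.04 = 28042.6 Mb
Total: 235696.7 Mb = 29462.1 MB.
= 27.44 GiB.

27.44 GiB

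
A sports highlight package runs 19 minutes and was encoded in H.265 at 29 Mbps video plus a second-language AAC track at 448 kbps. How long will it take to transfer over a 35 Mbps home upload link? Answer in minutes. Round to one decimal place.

16.0 minutes

19 min = 1140 s
Audio: 448 kbps = 0.448 Mbps.
Total bitrate: 29.448 Mbps.
File: 29.448 Mbps × 1140 s = 33570.7 Mb.
At 35 Mbps: 33570.7 / 35 = 959.2 s ≈ 16 minutes.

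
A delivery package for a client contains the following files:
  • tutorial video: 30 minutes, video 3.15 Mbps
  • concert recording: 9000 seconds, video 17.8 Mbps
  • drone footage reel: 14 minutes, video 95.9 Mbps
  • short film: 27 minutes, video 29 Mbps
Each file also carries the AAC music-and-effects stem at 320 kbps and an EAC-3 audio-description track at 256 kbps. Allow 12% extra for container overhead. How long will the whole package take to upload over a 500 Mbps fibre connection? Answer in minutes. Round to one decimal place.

11.2 minutes

Audio total: 320 + 256 = 576 kbps = 0.576 Mbps.
tutorial video: 3.726 Mbps × 1800 s × 1.12 = 7511.6 Mb
concert recording: 18.376 Mbps × 9000 s × 1.12 = 185230.1 Mb
drone footage reel: 96.476 Mbps × 840 s × 1.12 = 90764.6 Mb
short film: 29.576 Mbps × 1620 s × 1.12 = 53662.7 Mb
Total: 337169.0 Mb = 42146.1 MB.
At 500 Mbps: 337169.0 / 500 = 674 s ≈ 11.2 minutes.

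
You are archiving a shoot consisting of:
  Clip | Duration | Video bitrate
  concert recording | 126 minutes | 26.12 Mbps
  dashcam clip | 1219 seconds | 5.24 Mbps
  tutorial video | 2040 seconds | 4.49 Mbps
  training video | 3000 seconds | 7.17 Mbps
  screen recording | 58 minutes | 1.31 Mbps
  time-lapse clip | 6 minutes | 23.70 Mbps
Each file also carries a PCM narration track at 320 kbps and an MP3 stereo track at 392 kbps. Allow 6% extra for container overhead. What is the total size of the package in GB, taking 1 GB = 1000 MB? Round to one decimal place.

Audio total: 320 + 392 = 712 kbps = 0.712 Mbps.
concert recording: 26.832 Mbps × 7560 s × 1.06 = 215020.9 Mb
dashcam clip: 5.952 Mbps × 1219 s × 1.06 = 7690.8 Mb
tutorial video: 5.202 Mbps × 2040 s × 1.06 = 11248.8 Mb
training video: 7.882 Mbps × 3000 s × 1.06 = 25064.8 Mb
screen recording: 2.022 Mbps × 3480 s × 1.06 = 7458.8 Mb
time-lapse clip: 24.412 Mbps × 360 s × 1.06 = 9315.6 Mb
Total: 275799.7 Mb = 34475.0 MB.
= 34.47 GB.

34.5 GB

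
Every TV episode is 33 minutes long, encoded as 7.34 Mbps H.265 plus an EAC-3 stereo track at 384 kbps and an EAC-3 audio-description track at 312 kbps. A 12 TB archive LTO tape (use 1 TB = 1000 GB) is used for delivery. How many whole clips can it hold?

33 min = 1980 s
Audio total: 384 + 312 = 696 kbps = 0.696 Mbps.
Total bitrate: 8.036 Mbps.
Per item: 8.036 Mbps × 1980 s = 15,911 Mb = 1,989 MB.
Capacity: 12 TB = 96,000,000 Mb; 6033.46 items → 6033 complete.

6033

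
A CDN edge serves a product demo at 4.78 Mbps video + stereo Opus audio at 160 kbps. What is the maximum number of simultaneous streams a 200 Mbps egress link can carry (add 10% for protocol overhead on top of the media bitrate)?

Audio: 160 kbps = 0.160 Mbps.
Per-viewer media rate: 4.940 Mbps.
On the wire with 10% overhead: 5.434 Mbps.
200 Mbps = 200.0 Mbps; 200.0 / 5.434 = 36.81 → 36 viewers.

36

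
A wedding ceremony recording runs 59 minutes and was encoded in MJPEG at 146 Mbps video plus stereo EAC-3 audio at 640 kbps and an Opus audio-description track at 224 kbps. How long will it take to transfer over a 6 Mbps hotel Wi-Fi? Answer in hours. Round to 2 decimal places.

59 min = 3540 s
Audio total: 640 + 224 = 864 kbps = 0.864 Mbps.
Total bitrate: 146.864 Mbps.
File: 146.864 Mbps × 3540 s = 519898.6 Mb.
At 6 Mbps: 519898.6 / 6 = 86649.8 s ≈ 24.1 hours.

24.07 hours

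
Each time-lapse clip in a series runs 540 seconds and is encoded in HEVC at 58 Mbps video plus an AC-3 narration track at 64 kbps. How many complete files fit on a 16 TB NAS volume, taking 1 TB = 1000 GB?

4082

Audio: 64 kbps = 0.064 Mbps.
Total bitrate: 58.064 Mbps.
Per item: 58.064 Mbps × 540 s = 31,355 Mb = 3,919 MB.
Capacity: 16 TB = 128,000,000 Mb; 4082.34 items → 4082 complete.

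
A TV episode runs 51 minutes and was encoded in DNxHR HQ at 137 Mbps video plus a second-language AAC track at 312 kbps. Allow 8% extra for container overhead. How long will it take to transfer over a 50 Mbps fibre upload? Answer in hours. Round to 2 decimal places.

51 min = 3060 s
Audio: 312 kbps = 0.312 Mbps.
Total bitrate: 137.312 Mbps.
File: 137.312 Mbps × 3060 s = 420174.7 Mb.
With 8% container overhead: ×1.08. → 453788.7 Mb.
At 50 Mbps: 453788.7 / 50 = 9075.8 s ≈ 2.52 hours.

2.52 hours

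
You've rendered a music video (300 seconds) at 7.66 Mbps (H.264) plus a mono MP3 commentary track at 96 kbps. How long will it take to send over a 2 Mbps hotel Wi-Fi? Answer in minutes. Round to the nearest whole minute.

19 minutes

Audio: 96 kbps = 0.096 Mbps.
Total bitrate: 7.756 Mbps.
File: 7.756 Mbps × 300 s = 2326.8 Mb.
At 2 Mbps: 2326.8 / 2 = 1163.4 s ≈ 19.4 minutes.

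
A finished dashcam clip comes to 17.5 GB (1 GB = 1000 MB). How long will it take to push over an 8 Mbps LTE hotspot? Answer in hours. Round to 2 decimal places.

4.86 hours

File: 17.5 GB = 140000.0 Mb.
At 8 Mbps: 140000.0 / 8 = 17500.0 s ≈ 4.86 hours.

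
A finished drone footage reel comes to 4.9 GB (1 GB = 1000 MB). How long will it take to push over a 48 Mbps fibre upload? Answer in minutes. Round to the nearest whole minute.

14 minutes

File: 4.9 GB = 39200.0 Mb.
At 48 Mbps: 39200.0 / 48 = 816.7 s ≈ 13.6 minutes.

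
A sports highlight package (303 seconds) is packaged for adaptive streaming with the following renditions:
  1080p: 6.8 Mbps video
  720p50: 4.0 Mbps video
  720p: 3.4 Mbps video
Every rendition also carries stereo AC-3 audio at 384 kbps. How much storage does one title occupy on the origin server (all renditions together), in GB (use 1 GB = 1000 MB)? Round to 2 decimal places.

0.58 GB

Audio: 384 kbps = 0.384 Mbps.
Sum of rendition bitrates: (6.8+0.384) + (4.0+0.384) + (3.4+0.384) = 15.352 Mbps.
× 303 s = 4,652 Mb = 581.5 MB = 0.5815 GB.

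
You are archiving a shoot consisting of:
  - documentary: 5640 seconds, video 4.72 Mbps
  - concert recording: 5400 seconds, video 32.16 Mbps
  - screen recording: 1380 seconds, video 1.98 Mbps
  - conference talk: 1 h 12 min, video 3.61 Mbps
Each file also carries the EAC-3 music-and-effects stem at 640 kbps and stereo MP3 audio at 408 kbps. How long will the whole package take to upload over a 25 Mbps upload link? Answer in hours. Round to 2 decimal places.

Audio total: 640 + 408 = 1048 kbps = 1.048 Mbps.
documentary: 5.768 Mbps × 5640 s = 32531.5 Mb
concert recording: 33.208 Mbps × 5400 s = 179323.2 Mb
screen recording: 3.028 Mbps × 1380 s = 4178.6 Mb
conference talk: 4.658 Mbps × 4320 s = 20122.6 Mb
Total: 236155.9 Mb = 29519.5 MB.
At 25 Mbps: 236155.9 / 25 = 9446 s ≈ 2.62 hours.

2.62 hours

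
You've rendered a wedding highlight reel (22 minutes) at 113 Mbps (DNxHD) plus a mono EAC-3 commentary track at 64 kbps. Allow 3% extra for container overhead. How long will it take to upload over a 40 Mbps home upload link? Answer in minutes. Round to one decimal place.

64.1 minutes

22 min = 1320 s
Audio: 64 kbps = 0.064 Mbps.
Total bitrate: 113.064 Mbps.
File: 113.064 Mbps × 1320 s = 149244.5 Mb.
With 3% container overhead: ×1.03. → 153721.8 Mb.
At 40 Mbps: 153721.8 / 40 = 3843.0 s ≈ 64.1 minutes.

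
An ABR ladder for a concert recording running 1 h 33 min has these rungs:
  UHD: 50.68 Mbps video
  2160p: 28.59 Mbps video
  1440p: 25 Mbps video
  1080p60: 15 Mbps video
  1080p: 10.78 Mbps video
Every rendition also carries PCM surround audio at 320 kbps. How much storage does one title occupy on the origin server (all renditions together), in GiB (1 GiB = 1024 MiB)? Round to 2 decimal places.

1 h 33 min = 93 min = 5580 s
Audio: 320 kbps = 0.320 Mbps.
Sum of rendition bitrates: (50.68+0.320) + (28.59+0.320) + (25+0.320) + (15+0.320) + (10.78+0.320) = 131.650 Mbps.
× 5580 s = 734,607 Mb = 91,826 MB = 85.52 GiB.

85.52 GiB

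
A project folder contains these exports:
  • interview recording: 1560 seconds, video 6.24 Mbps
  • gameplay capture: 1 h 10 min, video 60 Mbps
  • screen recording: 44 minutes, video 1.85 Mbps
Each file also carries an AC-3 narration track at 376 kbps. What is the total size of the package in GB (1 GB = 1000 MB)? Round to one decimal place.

Audio: 376 kbps = 0.376 Mbps.
interview recording: 6.616 Mbps × 1560 s = 10321.0 Mb
gameplay capture: 60.376 Mbps × 4200 s = 253579.2 Mb
screen recording: 2.226 Mbps × 2640 s = 5876.6 Mb
Total: 269776.8 Mb = 33722.1 MB.
= 33.72 GB.

33.7 GB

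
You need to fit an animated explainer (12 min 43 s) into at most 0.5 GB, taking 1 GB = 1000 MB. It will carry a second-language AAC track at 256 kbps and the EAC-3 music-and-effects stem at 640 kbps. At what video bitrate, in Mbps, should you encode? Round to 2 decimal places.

Budget: 0.5 GB = 4000.0 Mb.
12 min 43 s = 763 s
Total bitrate budget: 4000.0 Mb / 763 s = 5.242 Mbps.
Audio total: 256 + 640 = 896 kbps = 0.896 Mbps.
Video: 5.242 − 0.896 = 4.346 Mbps.

4.35 Mbps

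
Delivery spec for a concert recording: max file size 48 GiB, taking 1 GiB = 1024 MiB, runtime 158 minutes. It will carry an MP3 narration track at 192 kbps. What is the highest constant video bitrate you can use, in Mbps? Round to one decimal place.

43.3 Mbps

Budget: 48 GiB = 412316.9 Mb.
158 min = 9480 s
Total bitrate budget: 412316.9 Mb / 9480 s = 43.493 Mbps.
Audio: 192 kbps = 0.192 Mbps.
Video: 43.493 − 0.192 = 43.301 Mbps.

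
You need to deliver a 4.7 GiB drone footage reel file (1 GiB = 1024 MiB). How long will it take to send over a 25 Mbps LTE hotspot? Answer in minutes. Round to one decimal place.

26.9 minutes

File: 4.7 GiB = 40372.7 Mb.
At 25 Mbps: 40372.7 / 25 = 1614.9 s ≈ 26.9 minutes.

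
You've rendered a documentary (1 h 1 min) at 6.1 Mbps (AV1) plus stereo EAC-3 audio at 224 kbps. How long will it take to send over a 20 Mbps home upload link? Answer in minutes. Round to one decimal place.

1 h 1 min = 61 min = 3660 s
Audio: 224 kbps = 0.224 Mbps.
Total bitrate: 6.324 Mbps.
File: 6.324 Mbps × 3660 s = 23145.8 Mb.
At 20 Mbps: 23145.8 / 20 = 1157.3 s ≈ 19.3 minutes.

19.3 minutes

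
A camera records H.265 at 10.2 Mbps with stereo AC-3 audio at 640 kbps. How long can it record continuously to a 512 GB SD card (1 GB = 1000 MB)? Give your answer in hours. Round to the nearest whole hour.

Audio: 640 kbps = 0.640 Mbps.
Total bitrate: 10.2 + 0.640 = 10.840 Mbps.
Capacity: 512 GB = 4,096,000 Mb.
Recording time: 4,096,000 / 10.840 = 377,860 s ≈ 105 hours.

105 hours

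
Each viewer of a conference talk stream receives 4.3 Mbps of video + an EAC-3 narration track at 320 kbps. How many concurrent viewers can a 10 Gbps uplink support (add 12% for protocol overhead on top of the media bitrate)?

1932

Audio: 320 kbps = 0.320 Mbps.
Per-viewer media rate: 4.620 Mbps.
On the wire with 12% overhead: 5.174 Mbps.
10 Gbps = 10,000 Mbps; 10,000 / 5.174 = 1932.59 → 1932 viewers.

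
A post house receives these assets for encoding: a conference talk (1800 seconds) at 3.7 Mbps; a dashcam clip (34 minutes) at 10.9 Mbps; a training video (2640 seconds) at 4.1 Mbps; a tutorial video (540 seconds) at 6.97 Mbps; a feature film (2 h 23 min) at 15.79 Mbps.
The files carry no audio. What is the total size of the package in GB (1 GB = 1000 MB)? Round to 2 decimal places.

22.37 GB

conference talk: 3.700 Mbps × 1800 s = 6660.0 Mb
dashcam clip: 10.900 Mbps × 2040 s = 22236.0 Mb
training video: 4.100 Mbps × 2640 s = 10824.0 Mb
tutorial video: 6.970 Mbps × 540 s = 3763.8 Mb
feature film: 15.790 Mbps × 8580 s = 135478.2 Mb
Total: 178962.0 Mb = 22370.2 MB.
= 22.37 GB.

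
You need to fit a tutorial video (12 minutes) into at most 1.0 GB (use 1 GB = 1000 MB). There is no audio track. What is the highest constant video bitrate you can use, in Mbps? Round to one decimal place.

Budget: 1.0 GB = 8000.0 Mb.
12 min = 720 s
Total bitrate budget: 8000.0 Mb / 720 s = 11.111 Mbps.

11.1 Mbps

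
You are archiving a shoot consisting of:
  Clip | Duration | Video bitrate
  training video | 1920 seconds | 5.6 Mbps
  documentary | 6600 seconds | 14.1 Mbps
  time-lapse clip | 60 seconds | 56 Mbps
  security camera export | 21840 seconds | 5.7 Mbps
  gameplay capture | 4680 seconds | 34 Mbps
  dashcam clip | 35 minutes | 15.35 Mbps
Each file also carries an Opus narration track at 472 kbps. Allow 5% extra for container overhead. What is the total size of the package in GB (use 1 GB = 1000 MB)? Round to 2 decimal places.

57.83 GB

Audio: 472 kbps = 0.472 Mbps.
training video: 6.072 Mbps × 1920 s × 1.05 = 12241.2 Mb
documentary: 14.572 Mbps × 6600 s × 1.05 = 100984.0 Mb
time-lapse clip: 56.472 Mbps × 60 s × 1.05 = 3557.7 Mb
security camera export: 6.172 Mbps × 21840 s × 1.05 = 141536.3 Mb
gameplay capture: 34.472 Mbps × 4680 s × 1.05 = 169395.4 Mb
dashcam clip: 15.822 Mbps × 2100 s × 1.05 = 34887.5 Mb
Total: 462602.1 Mb = 57825.3 MB.
= 57.83 GB.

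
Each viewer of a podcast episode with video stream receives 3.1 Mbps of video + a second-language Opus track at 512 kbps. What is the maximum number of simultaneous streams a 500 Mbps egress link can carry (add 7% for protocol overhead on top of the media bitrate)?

Audio: 512 kbps = 0.512 Mbps.
Per-viewer media rate: 3.612 Mbps.
On the wire with 7% overhead: 3.865 Mbps.
500 Mbps = 500.0 Mbps; 500.0 / 3.865 = 129.37 → 129 viewers.

129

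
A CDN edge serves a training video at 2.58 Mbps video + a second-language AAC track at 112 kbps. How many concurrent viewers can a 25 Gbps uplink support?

Audio: 112 kbps = 0.112 Mbps.
Per-viewer media rate: 2.692 Mbps.
25 Gbps = 25,000 Mbps; 25,000 / 2.692 = 9286.78 → 9286 viewers.

9286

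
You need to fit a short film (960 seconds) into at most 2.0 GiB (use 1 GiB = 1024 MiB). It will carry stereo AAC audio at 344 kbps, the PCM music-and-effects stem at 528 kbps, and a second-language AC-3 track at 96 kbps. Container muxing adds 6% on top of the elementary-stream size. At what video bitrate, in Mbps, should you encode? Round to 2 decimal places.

Budget: 2.0 GiB = 17179.9 Mb.
Stream payload after overhead: 17179.9 / 1.06 = 16207.4 Mb.
Total bitrate budget: 16207.4 Mb / 960 s = 16.883 Mbps.
Audio total: 344 + 528 + 96 = 968 kbps = 0.968 Mbps.
Video: 16.883 − 0.968 = 15.915 Mbps.

15.91 Mbps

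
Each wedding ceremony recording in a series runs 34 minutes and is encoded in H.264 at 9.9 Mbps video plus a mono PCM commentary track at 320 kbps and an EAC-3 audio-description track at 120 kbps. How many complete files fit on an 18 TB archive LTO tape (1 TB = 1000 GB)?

34 min = 2040 s
Audio total: 320 + 120 = 440 kbps = 0.440 Mbps.
Total bitrate: 10.340 Mbps.
Per item: 10.340 Mbps × 2040 s = 21,094 Mb = 2,637 MB.
Capacity: 18 TB = 144,000,000 Mb; 6826.72 items → 6826 complete.

6826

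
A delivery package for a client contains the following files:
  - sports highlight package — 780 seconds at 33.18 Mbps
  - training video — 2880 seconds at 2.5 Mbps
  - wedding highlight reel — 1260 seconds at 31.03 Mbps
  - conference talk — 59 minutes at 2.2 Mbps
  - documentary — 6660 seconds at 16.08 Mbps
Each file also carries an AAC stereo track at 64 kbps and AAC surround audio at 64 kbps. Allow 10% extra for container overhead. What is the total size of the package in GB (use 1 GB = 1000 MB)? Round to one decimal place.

Audio total: 64 + 64 = 128 kbps = 0.128 Mbps.
sports highlight package: 33.308 Mbps × 780 s × 1.10 = 28578.3 Mb
training video: 2.628 Mbps × 2880 s × 1.10 = 8325.5 Mb
wedding highlight reel: 31.158 Mbps × 1260 s × 1.10 = 43185.0 Mb
conference talk: 2.328 Mbps × 3540 s × 1.10 = 9065.2 Mb
documentary: 16.208 Mbps × 6660 s × 1.10 = 118739.8 Mb
Total: 207893.8 Mb = 25986.7 MB.
= 25.99 GB.

26.0 GB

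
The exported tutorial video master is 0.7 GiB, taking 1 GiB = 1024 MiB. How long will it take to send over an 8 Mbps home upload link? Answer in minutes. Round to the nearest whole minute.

File: 0.7 GiB = 6013.0 Mb.
At 8 Mbps: 6013.0 / 8 = 751.6 s ≈ 12.5 minutes.

13 minutes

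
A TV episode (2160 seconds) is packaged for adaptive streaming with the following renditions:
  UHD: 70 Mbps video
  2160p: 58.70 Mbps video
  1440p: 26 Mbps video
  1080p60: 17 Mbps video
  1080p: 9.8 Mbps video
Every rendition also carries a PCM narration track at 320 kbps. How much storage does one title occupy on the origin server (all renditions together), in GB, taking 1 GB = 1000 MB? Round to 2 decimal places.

49.44 GB

Audio: 320 kbps = 0.320 Mbps.
Sum of rendition bitrates: (70+0.320) + (58.70+0.320) + (26+0.320) + (17+0.320) + (9.8+0.320) = 183.100 Mbps.
× 2160 s = 395,496 Mb = 49,437 MB = 49.44 GB.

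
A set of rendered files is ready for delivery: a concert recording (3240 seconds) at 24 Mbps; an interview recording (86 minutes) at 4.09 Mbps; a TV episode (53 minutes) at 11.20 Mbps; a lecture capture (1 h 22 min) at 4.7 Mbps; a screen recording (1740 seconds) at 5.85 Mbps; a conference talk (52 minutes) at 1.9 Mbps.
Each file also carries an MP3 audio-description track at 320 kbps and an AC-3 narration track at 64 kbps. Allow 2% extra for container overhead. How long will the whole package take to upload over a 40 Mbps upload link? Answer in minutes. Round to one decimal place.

Audio total: 320 + 64 = 384 kbps = 0.384 Mbps.
concert recording: 24.384 Mbps × 3240 s × 1.02 = 80584.2 Mb
interview recording: 4.474 Mbps × 5160 s × 1.02 = 23547.6 Mb
TV episode: 11.584 Mbps × 3180 s × 1.02 = 37573.9 Mb
lecture capture: 5.084 Mbps × 4920 s × 1.02 = 25513.5 Mb
screen recording: 6.234 Mbps × 1740 s × 1.02 = 11064.1 Mb
conference talk: 2.284 Mbps × 3120 s × 1.02 = 7268.6 Mb
Total: 185551.9 Mb = 23194.0 MB.
At 40 Mbps: 185551.9 / 40 = 4639 s ≈ 77.3 minutes.

77.3 minutes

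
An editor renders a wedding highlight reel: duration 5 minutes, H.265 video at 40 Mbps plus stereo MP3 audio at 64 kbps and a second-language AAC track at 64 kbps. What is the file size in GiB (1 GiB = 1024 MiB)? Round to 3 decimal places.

1.401 GiB

5 min = 300 s
Audio total: 64 + 64 = 128 kbps = 0.128 Mbps.
Total bitrate: 40 + 0.128 = 40.128 Mbps.
Stream data: 40.128 Mbps × 300 s = 12038.4 Mb.
12,038 Mb = 1,504,800,000 bytes ÷ 1,073,741,824 = 1.401 GiB.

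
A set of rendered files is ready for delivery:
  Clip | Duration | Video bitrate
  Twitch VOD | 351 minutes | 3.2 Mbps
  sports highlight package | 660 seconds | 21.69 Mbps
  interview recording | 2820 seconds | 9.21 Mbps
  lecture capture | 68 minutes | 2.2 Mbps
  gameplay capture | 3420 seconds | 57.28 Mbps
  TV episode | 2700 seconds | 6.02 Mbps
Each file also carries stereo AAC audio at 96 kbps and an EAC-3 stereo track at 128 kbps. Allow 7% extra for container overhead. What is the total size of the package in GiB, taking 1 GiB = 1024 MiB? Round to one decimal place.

41.9 GiB

Audio total: 96 + 128 = 224 kbps = 0.224 Mbps.
Twitch VOD: 3.424 Mbps × 21060 s × 1.07 = 77157.1 Mb
sports highlight package: 21.914 Mbps × 660 s × 1.07 = 15475.7 Mb
interview recording: 9.434 Mbps × 2820 s × 1.07 = 28466.2 Mb
lecture capture: 2.424 Mbps × 4080 s × 1.07 = 10582.2 Mb
gameplay capture: 57.504 Mbps × 3420 s × 1.07 = 210430.1 Mb
TV episode: 6.244 Mbps × 2700 s × 1.07 = 18038.9 Mb
Total: 360150.2 Mb = 45018.8 MB.
= 41.93 GiB.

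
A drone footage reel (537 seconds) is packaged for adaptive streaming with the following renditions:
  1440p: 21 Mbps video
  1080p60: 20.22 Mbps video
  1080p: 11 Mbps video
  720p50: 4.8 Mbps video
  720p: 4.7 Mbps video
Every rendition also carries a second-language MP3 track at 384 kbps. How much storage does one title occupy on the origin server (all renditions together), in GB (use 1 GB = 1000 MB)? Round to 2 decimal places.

4.27 GB

Audio: 384 kbps = 0.384 Mbps.
Sum of rendition bitrates: (21+0.384) + (20.22+0.384) + (11+0.384) + (4.8+0.384) + (4.7+0.384) = 63.640 Mbps.
× 537 s = 34,175 Mb = 4,272 MB = 4.272 GB.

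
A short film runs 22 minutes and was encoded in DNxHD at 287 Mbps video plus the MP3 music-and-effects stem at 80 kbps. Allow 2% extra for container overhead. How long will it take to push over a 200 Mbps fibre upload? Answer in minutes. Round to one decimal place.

32.2 minutes

22 min = 1320 s
Audio: 80 kbps = 0.080 Mbps.
Total bitrate: 287.080 Mbps.
File: 287.080 Mbps × 1320 s = 378945.6 Mb.
With 2% container overhead: ×1.02. → 386524.5 Mb.
At 200 Mbps: 386524.5 / 200 = 1932.6 s ≈ 32.2 minutes.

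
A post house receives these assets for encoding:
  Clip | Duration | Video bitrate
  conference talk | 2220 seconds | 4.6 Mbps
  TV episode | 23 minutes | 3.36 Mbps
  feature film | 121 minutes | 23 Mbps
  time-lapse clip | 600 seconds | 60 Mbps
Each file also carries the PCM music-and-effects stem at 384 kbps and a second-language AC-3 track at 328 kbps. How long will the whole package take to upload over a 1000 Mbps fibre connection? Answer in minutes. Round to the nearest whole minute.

4 minutes

Audio total: 384 + 328 = 712 kbps = 0.712 Mbps.
conference talk: 5.312 Mbps × 2220 s = 11792.6 Mb
TV episode: 4.072 Mbps × 1380 s = 5619.4 Mb
feature film: 23.712 Mbps × 7260 s = 172149.1 Mb
time-lapse clip: 60.712 Mbps × 600 s = 36427.2 Mb
Total: 225988.3 Mb = 28248.5 MB.
At 1000 Mbps: 225988.3 / 1000 = 226 s ≈ 3.77 minutes.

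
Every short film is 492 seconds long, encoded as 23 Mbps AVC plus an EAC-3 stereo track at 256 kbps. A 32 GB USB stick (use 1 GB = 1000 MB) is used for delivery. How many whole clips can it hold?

Audio: 256 kbps = 0.256 Mbps.
Total bitrate: 23.256 Mbps.
Per item: 23.256 Mbps × 492 s = 11,442 Mb = 1,430 MB.
Capacity: 32 GB = 256,000 Mb; 22.37 items → 22 complete.

22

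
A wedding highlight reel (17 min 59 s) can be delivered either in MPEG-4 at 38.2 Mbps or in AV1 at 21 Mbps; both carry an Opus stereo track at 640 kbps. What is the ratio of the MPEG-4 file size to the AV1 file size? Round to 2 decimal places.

17 min 59 s = 1079 s
Audio: 640 kbps = 0.640 Mbps.
MPEG-4: 38.840 Mbps × 1079 s = 41908.4 Mb = 4.879 GiB.
AV1: 21.640 Mbps × 1079 s = 23349.6 Mb = 2.718 GiB.
Ratio: 4.879 / 2.718 = 1.795.

1.79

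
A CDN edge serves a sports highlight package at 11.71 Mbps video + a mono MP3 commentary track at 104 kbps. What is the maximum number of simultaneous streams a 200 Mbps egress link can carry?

Audio: 104 kbps = 0.104 Mbps.
Per-viewer media rate: 11.814 Mbps.
200 Mbps = 200.0 Mbps; 200.0 / 11.814 = 16.93 → 16 viewers.

16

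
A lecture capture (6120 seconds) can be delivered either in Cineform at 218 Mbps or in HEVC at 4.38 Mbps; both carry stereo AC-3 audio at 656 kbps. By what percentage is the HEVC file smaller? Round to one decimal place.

Audio: 656 kbps = 0.656 Mbps.
Cineform: 218.656 Mbps × 6120 s = 1338174.7 Mb = 167.272 GB.
HEVC: 5.036 Mbps × 6120 s = 30820.3 Mb = 3.853 GB.
Reduction: (1 − 3.853/167.272) × 100 = 97.70%.

97.7%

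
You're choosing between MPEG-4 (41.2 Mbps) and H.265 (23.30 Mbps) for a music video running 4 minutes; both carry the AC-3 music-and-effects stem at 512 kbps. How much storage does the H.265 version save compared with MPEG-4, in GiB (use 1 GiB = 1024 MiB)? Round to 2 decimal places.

0.50 GiB

4 min = 240 s
Audio: 512 kbps = 0.512 Mbps.
MPEG-4: 41.712 Mbps × 240 s = 10010.9 Mb = 1.165 GiB.
H.265: 23.812 Mbps × 240 s = 5714.9 Mb = 0.665 GiB.
Saving: 1.165 − 0.665 = 0.500 GiB.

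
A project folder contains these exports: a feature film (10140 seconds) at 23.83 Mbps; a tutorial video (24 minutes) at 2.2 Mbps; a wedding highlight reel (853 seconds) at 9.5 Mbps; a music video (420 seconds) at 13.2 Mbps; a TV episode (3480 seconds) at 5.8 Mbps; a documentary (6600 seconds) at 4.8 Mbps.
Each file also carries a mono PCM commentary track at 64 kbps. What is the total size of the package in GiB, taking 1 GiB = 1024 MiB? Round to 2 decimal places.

36.30 GiB

Audio: 64 kbps = 0.064 Mbps.
feature film: 23.894 Mbps × 10140 s = 242285.2 Mb
tutorial video: 2.264 Mbps × 1440 s = 3260.2 Mb
wedding highlight reel: 9.564 Mbps × 853 s = 8158.1 Mb
music video: 13.264 Mbps × 420 s = 5570.9 Mb
TV episode: 5.864 Mbps × 3480 s = 20406.7 Mb
documentary: 4.864 Mbps × 6600 s = 32102.4 Mb
Total: 311783.4 Mb = 38972.9 MB.
= 36.30 GiB.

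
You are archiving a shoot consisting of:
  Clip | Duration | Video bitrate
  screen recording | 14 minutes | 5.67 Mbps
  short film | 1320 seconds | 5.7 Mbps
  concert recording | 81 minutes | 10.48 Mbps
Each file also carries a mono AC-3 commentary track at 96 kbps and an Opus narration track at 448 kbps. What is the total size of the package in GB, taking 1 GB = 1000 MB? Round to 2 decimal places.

8.38 GB

Audio total: 96 + 448 = 544 kbps = 0.544 Mbps.
screen recording: 6.214 Mbps × 840 s = 5219.8 Mb
short film: 6.244 Mbps × 1320 s = 8242.1 Mb
concert recording: 11.024 Mbps × 4860 s = 53576.6 Mb
Total: 67038.5 Mb = 8379.8 MB.
= 8.380 GB.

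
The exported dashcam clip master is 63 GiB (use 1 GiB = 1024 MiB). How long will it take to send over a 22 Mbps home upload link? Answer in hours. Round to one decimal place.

6.8 hours

File: 63 GiB = 541165.9 Mb.
At 22 Mbps: 541165.9 / 22 = 24598.4 s ≈ 6.83 hours.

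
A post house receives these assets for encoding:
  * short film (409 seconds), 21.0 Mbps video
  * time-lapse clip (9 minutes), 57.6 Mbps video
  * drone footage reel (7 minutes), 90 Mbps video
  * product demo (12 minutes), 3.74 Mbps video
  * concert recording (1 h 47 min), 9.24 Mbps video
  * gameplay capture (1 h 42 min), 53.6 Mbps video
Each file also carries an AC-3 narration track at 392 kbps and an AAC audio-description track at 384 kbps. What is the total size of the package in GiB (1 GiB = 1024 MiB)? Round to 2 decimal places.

55.75 GiB

Audio total: 392 + 384 = 776 kbps = 0.776 Mbps.
short film: 21.776 Mbps × 409 s = 8906.4 Mb
time-lapse clip: 58.376 Mbps × 540 s = 31523.0 Mb
drone footage reel: 90.776 Mbps × 420 s = 38125.9 Mb
product demo: 4.516 Mbps × 720 s = 3251.5 Mb
concert recording: 10.016 Mbps × 6420 s = 64302.7 Mb
gameplay capture: 54.376 Mbps × 6120 s = 332781.1 Mb
Total: 478890.7 Mb = 59861.3 MB.
= 55.75 GiB.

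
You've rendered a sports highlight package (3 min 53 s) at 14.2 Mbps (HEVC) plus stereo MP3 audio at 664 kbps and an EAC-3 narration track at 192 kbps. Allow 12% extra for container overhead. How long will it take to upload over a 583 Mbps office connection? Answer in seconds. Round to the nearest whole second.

3 min 53 s = 233 s
Audio total: 664 + 192 = 856 kbps = 0.856 Mbps.
Total bitrate: 15.056 Mbps.
File: 15.056 Mbps × 233 s = 3508.0 Mb.
With 12% container overhead: ×1.12. → 3929.0 Mb.
At 583 Mbps: 3929.0 / 583 = 6.7 s ≈ 6.74 seconds.

7 seconds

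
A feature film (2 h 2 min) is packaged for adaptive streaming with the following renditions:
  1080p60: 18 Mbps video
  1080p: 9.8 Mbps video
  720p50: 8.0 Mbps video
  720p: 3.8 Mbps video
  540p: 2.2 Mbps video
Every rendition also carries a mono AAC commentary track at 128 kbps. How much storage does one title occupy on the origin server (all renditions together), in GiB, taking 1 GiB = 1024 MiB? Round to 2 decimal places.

2 h 2 min = 122 min = 7320 s
Audio: 128 kbps = 0.128 Mbps.
Sum of rendition bitrates: (18+0.128) + (9.8+0.128) + (8.0+0.128) + (3.8+0.128) + (2.2+0.128) = 42.440 Mbps.
× 7320 s = 310,661 Mb = 38,833 MB = 36.17 GiB.

36.17 GiB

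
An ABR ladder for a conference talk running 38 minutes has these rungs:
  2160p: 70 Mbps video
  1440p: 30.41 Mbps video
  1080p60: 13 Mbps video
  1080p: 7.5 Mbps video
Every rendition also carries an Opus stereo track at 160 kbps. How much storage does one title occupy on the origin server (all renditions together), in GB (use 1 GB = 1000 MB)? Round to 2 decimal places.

34.64 GB

38 min = 2280 s
Audio: 160 kbps = 0.160 Mbps.
Sum of rendition bitrates: (70+0.160) + (30.41+0.160) + (13+0.160) + (7.5+0.160) = 121.550 Mbps.
× 2280 s = 277,134 Mb = 34,642 MB = 34.64 GB.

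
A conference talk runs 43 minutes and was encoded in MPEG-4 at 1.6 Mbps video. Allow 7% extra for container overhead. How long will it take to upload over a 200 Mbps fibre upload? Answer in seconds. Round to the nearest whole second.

43 min = 2580 s
File: 1.600 Mbps × 2580 s = 4128.0 Mb.
With 7% container overhead: ×1.07. → 4417.0 Mb.
At 200 Mbps: 4417.0 / 200 = 22.1 s ≈ 22.1 seconds.

22 seconds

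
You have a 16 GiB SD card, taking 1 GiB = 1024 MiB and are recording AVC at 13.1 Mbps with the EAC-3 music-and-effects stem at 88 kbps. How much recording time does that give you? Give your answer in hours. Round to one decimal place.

Audio: 88 kbps = 0.088 Mbps.
Total bitrate: 13.1 + 0.088 = 13.188 Mbps.
Capacity: 16 GiB = 137,439 Mb.
Recording time: 137,439 / 13.188 = 10,422 s ≈ 2.89 hours.

2.9 hours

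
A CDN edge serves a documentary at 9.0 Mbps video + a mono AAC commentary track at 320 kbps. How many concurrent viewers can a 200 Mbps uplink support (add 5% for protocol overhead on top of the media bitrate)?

20

Audio: 320 kbps = 0.320 Mbps.
Per-viewer media rate: 9.320 Mbps.
On the wire with 5% overhead: 9.786 Mbps.
200 Mbps = 200.0 Mbps; 200.0 / 9.786 = 20.44 → 20 viewers.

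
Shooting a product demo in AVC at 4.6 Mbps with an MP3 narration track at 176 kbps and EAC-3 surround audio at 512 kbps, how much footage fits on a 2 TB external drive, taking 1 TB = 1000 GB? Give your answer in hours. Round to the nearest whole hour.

Audio total: 176 + 512 = 688 kbps = 0.688 Mbps.
Total bitrate: 4.6 + 0.688 = 5.288 Mbps.
Capacity: 2 TB = 16,000,000 Mb.
Recording time: 16,000,000 / 5.288 = 3,025,719 s ≈ 840 hours.

840 hours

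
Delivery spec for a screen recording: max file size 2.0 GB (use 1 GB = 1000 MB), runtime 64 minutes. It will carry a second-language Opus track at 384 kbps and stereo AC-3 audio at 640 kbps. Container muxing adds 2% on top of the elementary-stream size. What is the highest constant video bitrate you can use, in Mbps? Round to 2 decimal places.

3.06 Mbps

Budget: 2.0 GB = 16000.0 Mb.
Stream payload after overhead: 16000.0 / 1.02 = 15686.3 Mb.
64 min = 3840 s
Total bitrate budget: 15686.3 Mb / 3840 s = 4.085 Mbps.
Audio total: 384 + 640 = 1024 kbps = 1.024 Mbps.
Video: 4.085 − 1.024 = 3.061 Mbps.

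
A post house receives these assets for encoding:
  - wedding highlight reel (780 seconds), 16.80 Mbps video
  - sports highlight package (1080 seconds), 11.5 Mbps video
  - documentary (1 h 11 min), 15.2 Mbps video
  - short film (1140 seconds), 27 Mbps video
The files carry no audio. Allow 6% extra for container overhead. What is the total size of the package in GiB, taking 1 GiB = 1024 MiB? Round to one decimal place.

14.9 GiB

wedding highlight reel: 16.800 Mbps × 780 s × 1.06 = 13890.2 Mb
sports highlight package: 11.500 Mbps × 1080 s × 1.06 = 13165.2 Mb
documentary: 15.200 Mbps × 4260 s × 1.06 = 68637.1 Mb
short film: 27.000 Mbps × 1140 s × 1.06 = 32626.8 Mb
Total: 128319.4 Mb = 16039.9 MB.
= 14.94 GiB.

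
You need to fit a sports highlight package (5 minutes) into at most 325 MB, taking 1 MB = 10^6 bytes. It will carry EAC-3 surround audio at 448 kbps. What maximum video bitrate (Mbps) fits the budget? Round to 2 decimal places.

Budget: 325 MB = 2600.0 Mb.
5 min = 300 s
Total bitrate budget: 2600.0 Mb / 300 s = 8.667 Mbps.
Audio: 448 kbps = 0.448 Mbps.
Video: 8.667 − 0.448 = 8.219 Mbps.

8.22 Mbps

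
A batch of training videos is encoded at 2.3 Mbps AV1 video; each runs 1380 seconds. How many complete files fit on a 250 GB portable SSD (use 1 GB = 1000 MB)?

Per item: 2.300 Mbps × 1380 s = 3,174 Mb = 396.8 MB.
Capacity: 250 GB = 2,000,000 Mb; 630.12 items → 630 complete.

630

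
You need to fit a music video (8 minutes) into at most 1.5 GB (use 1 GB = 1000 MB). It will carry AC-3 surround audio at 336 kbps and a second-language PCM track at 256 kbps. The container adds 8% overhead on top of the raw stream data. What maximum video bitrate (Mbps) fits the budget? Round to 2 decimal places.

22.56 Mbps

Budget: 1.5 GB = 12000.0 Mb.
Stream payload after overhead: 12000.0 / 1.08 = 11111.1 Mb.
8 min = 480 s
Total bitrate budget: 11111.1 Mb / 480 s = 23.148 Mbps.
Audio total: 336 + 256 = 592 kbps = 0.592 Mbps.
Video: 23.148 − 0.592 = 22.556 Mbps.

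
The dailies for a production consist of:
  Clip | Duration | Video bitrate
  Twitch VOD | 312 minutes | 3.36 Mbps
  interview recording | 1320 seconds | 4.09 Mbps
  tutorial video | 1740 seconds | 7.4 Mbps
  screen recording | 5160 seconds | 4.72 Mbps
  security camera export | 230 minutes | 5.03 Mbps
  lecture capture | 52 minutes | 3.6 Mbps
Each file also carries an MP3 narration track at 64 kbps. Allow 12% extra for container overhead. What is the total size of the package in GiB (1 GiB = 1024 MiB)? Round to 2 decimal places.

24.64 GiB

Audio: 64 kbps = 0.064 Mbps.
Twitch VOD: 3.424 Mbps × 18720 s × 1.12 = 71789.0 Mb
interview recording: 4.154 Mbps × 1320 s × 1.12 = 6141.3 Mb
tutorial video: 7.464 Mbps × 1740 s × 1.12 = 14545.8 Mb
screen recording: 4.784 Mbps × 5160 s × 1.12 = 27647.7 Mb
security camera export: 5.094 Mbps × 13800 s × 1.12 = 78732.9 Mb
lecture capture: 3.664 Mbps × 3120 s × 1.12 = 12803.5 Mb
Total: 211660.1 Mb = 26457.5 MB.
= 24.64 GiB.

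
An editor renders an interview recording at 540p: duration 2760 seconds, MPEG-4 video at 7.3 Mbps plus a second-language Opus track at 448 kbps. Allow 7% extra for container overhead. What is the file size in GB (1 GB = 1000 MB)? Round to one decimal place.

2.9 GB

Audio: 448 kbps = 0.448 Mbps.
Total bitrate: 7.3 + 0.448 = 7.748 Mbps.
Stream data: 7.748 Mbps × 2760 s = 21384.5 Mb.
With 7% container overhead: ×1.07.
22,881 Mb ÷ 8 = 2,860 MB → 2.860 GB.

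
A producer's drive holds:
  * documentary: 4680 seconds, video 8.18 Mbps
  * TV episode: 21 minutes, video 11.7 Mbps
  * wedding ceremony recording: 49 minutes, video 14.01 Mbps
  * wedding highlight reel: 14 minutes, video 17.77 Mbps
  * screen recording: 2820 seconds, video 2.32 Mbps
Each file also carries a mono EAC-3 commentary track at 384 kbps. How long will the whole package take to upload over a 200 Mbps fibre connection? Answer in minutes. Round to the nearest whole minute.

Audio: 384 kbps = 0.384 Mbps.
documentary: 8.564 Mbps × 4680 s = 40079.5 Mb
TV episode: 12.084 Mbps × 1260 s = 15225.8 Mb
wedding ceremony recording: 14.394 Mbps × 2940 s = 42318.4 Mb
wedding highlight reel: 18.154 Mbps × 840 s = 15249.4 Mb
screen recording: 2.704 Mbps × 2820 s = 7625.3 Mb
Total: 120498.4 Mb = 15062.3 MB.
At 200 Mbps: 120498.4 / 200 = 602 s ≈ 10 minutes.

10 minutes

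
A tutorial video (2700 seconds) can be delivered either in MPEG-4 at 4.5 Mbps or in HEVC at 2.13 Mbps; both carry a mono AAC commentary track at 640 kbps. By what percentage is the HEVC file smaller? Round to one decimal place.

Audio: 640 kbps = 0.640 Mbps.
MPEG-4: 5.140 Mbps × 2700 s = 13878.0 Mb = 1.735 GB.
HEVC: 2.770 Mbps × 2700 s = 7479.0 Mb = 0.935 GB.
Reduction: (1 − 0.935/1.735) × 100 = 46.11%.

46.1%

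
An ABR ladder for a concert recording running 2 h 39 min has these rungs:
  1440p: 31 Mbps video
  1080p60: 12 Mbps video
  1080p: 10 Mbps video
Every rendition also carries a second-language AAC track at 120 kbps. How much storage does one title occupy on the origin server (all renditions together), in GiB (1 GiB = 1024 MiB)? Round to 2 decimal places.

2 h 39 min = 159 min = 9540 s
Audio: 120 kbps = 0.120 Mbps.
Sum of rendition bitrates: (31+0.120) + (12+0.120) + (10+0.120) = 53.360 Mbps.
× 9540 s = 509,054 Mb = 63,632 MB = 59.26 GiB.

59.26 GiB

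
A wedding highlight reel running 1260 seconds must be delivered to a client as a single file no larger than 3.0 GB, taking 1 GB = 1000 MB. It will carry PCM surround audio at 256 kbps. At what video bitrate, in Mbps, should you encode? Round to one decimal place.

Budget: 3.0 GB = 24000.0 Mb.
Total bitrate budget: 24000.0 Mb / 1260 s = 19.048 Mbps.
Audio: 256 kbps = 0.256 Mbps.
Video: 19.048 − 0.256 = 18.792 Mbps.

18.8 Mbps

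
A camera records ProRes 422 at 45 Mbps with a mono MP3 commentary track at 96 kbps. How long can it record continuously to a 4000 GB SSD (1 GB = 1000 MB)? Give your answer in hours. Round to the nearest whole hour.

Audio: 96 kbps = 0.096 Mbps.
Total bitrate: 45 + 0.096 = 45.096 Mbps.
Capacity: 4000 GB = 32,000,000 Mb.
Recording time: 32,000,000 / 45.096 = 709,597 s ≈ 197 hours.

197 hours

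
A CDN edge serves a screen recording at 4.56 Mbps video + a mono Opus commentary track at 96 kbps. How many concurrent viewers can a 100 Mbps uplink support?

21

Audio: 96 kbps = 0.096 Mbps.
Per-viewer media rate: 4.656 Mbps.
100 Mbps = 100.0 Mbps; 100.0 / 4.656 = 21.48 → 21 viewers.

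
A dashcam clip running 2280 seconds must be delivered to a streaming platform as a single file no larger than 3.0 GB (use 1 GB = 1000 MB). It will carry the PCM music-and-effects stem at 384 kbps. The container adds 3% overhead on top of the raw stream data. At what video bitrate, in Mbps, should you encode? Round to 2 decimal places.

9.84 Mbps

Budget: 3.0 GB = 24000.0 Mb.
Stream payload after overhead: 24000.0 / 1.03 = 23301.0 Mb.
Total bitrate budget: 23301.0 Mb / 2280 s = 10.220 Mbps.
Audio: 384 kbps = 0.384 Mbps.
Video: 10.220 − 0.384 = 9.836 Mbps.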